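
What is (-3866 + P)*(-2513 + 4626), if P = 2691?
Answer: -2482775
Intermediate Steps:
(-3866 + P)*(-2513 + 4626) = (-3866 + 2691)*(-2513 + 4626) = -1175*2113 = -2482775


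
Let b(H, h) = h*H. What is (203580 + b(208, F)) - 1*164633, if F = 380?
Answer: 117987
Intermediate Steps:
b(H, h) = H*h
(203580 + b(208, F)) - 1*164633 = (203580 + 208*380) - 1*164633 = (203580 + 79040) - 164633 = 282620 - 164633 = 117987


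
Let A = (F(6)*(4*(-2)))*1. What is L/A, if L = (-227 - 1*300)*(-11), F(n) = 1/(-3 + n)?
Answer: -17391/8 ≈ -2173.9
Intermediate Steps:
L = 5797 (L = (-227 - 300)*(-11) = -527*(-11) = 5797)
A = -8/3 (A = ((4*(-2))/(-3 + 6))*1 = (-8/3)*1 = ((⅓)*(-8))*1 = -8/3*1 = -8/3 ≈ -2.6667)
L/A = 5797/(-8/3) = 5797*(-3/8) = -17391/8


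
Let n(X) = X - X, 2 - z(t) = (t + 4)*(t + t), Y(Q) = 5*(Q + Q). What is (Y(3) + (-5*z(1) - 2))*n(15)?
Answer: 0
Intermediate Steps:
Y(Q) = 10*Q (Y(Q) = 5*(2*Q) = 10*Q)
z(t) = 2 - 2*t*(4 + t) (z(t) = 2 - (t + 4)*(t + t) = 2 - (4 + t)*2*t = 2 - 2*t*(4 + t))
n(X) = 0
(Y(3) + (-5*z(1) - 2))*n(15) = (10*3 + (-5*(2 - 8*1 - 2*1²) - 2))*0 = (30 + (-5*(2 - 8 - 2*1) - 2))*0 = (30 + (-5*(2 - 8 - 2) - 2))*0 = (30 + (-5*(-8) - 2))*0 = (30 + (40 - 2))*0 = (30 + 38)*0 = 68*0 = 0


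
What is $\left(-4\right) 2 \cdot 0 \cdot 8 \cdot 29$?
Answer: $0$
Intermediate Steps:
$\left(-4\right) 2 \cdot 0 \cdot 8 \cdot 29 = \left(-8\right) 0 \cdot 29 = 0 \cdot 29 = 0$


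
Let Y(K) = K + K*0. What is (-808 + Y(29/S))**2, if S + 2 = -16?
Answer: 212372329/324 ≈ 6.5547e+5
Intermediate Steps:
S = -18 (S = -2 - 16 = -18)
Y(K) = K (Y(K) = K + 0 = K)
(-808 + Y(29/S))**2 = (-808 + 29/(-18))**2 = (-808 + 29*(-1/18))**2 = (-808 - 29/18)**2 = (-14573/18)**2 = 212372329/324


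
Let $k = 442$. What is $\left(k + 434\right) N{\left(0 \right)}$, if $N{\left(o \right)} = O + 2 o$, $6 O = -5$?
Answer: $-730$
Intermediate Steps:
$O = - \frac{5}{6}$ ($O = \frac{1}{6} \left(-5\right) = - \frac{5}{6} \approx -0.83333$)
$N{\left(o \right)} = - \frac{5}{6} + 2 o$
$\left(k + 434\right) N{\left(0 \right)} = \left(442 + 434\right) \left(- \frac{5}{6} + 2 \cdot 0\right) = 876 \left(- \frac{5}{6} + 0\right) = 876 \left(- \frac{5}{6}\right) = -730$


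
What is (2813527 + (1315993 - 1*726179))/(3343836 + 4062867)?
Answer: 378149/822967 ≈ 0.45949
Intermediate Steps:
(2813527 + (1315993 - 1*726179))/(3343836 + 4062867) = (2813527 + (1315993 - 726179))/7406703 = (2813527 + 589814)*(1/7406703) = 3403341*(1/7406703) = 378149/822967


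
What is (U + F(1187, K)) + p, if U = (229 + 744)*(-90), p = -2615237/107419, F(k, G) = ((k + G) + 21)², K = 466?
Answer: 291608388577/107419 ≈ 2.7147e+6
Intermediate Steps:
F(k, G) = (21 + G + k)² (F(k, G) = ((G + k) + 21)² = (21 + G + k)²)
p = -2615237/107419 (p = -2615237*1/107419 = -2615237/107419 ≈ -24.346)
U = -87570 (U = 973*(-90) = -87570)
(U + F(1187, K)) + p = (-87570 + (21 + 466 + 1187)²) - 2615237/107419 = (-87570 + 1674²) - 2615237/107419 = (-87570 + 2802276) - 2615237/107419 = 2714706 - 2615237/107419 = 291608388577/107419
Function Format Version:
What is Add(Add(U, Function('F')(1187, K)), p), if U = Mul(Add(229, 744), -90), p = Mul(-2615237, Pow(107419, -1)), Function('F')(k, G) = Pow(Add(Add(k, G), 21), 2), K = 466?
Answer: Rational(291608388577, 107419) ≈ 2.7147e+6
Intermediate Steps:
Function('F')(k, G) = Pow(Add(21, G, k), 2) (Function('F')(k, G) = Pow(Add(Add(G, k), 21), 2) = Pow(Add(21, G, k), 2))
p = Rational(-2615237, 107419) (p = Mul(-2615237, Rational(1, 107419)) = Rational(-2615237, 107419) ≈ -24.346)
U = -87570 (U = Mul(973, -90) = -87570)
Add(Add(U, Function('F')(1187, K)), p) = Add(Add(-87570, Pow(Add(21, 466, 1187), 2)), Rational(-2615237, 107419)) = Add(Add(-87570, Pow(1674, 2)), Rational(-2615237, 107419)) = Add(Add(-87570, 2802276), Rational(-2615237, 107419)) = Add(2714706, Rational(-2615237, 107419)) = Rational(291608388577, 107419)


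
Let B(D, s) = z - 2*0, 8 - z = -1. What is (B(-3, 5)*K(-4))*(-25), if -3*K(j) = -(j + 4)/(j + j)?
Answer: 0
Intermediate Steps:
z = 9 (z = 8 - 1*(-1) = 8 + 1 = 9)
B(D, s) = 9 (B(D, s) = 9 - 2*0 = 9 + 0 = 9)
K(j) = (4 + j)/(6*j) (K(j) = -(-1)*(j + 4)/(j + j)/3 = -(-1)*(4 + j)/((2*j))/3 = -(-1)*(4 + j)*(1/(2*j))/3 = -(-1)*(4 + j)/(2*j)/3 = -(-1)*(4 + j)/(6*j) = (4 + j)/(6*j))
(B(-3, 5)*K(-4))*(-25) = (9*((⅙)*(4 - 4)/(-4)))*(-25) = (9*((⅙)*(-¼)*0))*(-25) = (9*0)*(-25) = 0*(-25) = 0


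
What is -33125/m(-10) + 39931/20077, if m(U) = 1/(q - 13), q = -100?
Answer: 75150760556/20077 ≈ 3.7431e+6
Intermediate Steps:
m(U) = -1/113 (m(U) = 1/(-100 - 13) = 1/(-113) = -1/113)
-33125/m(-10) + 39931/20077 = -33125/(-1/113) + 39931/20077 = -33125*(-113) + 39931*(1/20077) = 3743125 + 39931/20077 = 75150760556/20077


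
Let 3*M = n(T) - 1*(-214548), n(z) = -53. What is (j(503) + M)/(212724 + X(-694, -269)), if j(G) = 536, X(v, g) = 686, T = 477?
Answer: 216103/640230 ≈ 0.33754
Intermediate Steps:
M = 214495/3 (M = (-53 - 1*(-214548))/3 = (-53 + 214548)/3 = (1/3)*214495 = 214495/3 ≈ 71498.)
(j(503) + M)/(212724 + X(-694, -269)) = (536 + 214495/3)/(212724 + 686) = (216103/3)/213410 = (216103/3)*(1/213410) = 216103/640230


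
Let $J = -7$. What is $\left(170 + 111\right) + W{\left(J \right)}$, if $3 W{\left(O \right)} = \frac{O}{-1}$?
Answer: $\frac{850}{3} \approx 283.33$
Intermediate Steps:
$W{\left(O \right)} = - \frac{O}{3}$ ($W{\left(O \right)} = \frac{O \frac{1}{-1}}{3} = \frac{O \left(-1\right)}{3} = \frac{\left(-1\right) O}{3} = - \frac{O}{3}$)
$\left(170 + 111\right) + W{\left(J \right)} = \left(170 + 111\right) - - \frac{7}{3} = 281 + \frac{7}{3} = \frac{850}{3}$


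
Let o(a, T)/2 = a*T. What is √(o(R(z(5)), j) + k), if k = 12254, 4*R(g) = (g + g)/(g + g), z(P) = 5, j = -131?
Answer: √48754/2 ≈ 110.40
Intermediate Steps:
R(g) = ¼ (R(g) = ((g + g)/(g + g))/4 = ((2*g)/((2*g)))/4 = ((2*g)*(1/(2*g)))/4 = (¼)*1 = ¼)
o(a, T) = 2*T*a (o(a, T) = 2*(a*T) = 2*(T*a) = 2*T*a)
√(o(R(z(5)), j) + k) = √(2*(-131)*(¼) + 12254) = √(-131/2 + 12254) = √(24377/2) = √48754/2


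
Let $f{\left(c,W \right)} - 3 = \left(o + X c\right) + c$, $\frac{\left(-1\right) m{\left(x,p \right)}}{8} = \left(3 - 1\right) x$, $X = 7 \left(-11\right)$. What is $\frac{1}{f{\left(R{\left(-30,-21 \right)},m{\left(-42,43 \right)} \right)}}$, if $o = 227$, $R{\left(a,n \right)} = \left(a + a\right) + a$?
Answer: $\frac{1}{7070} \approx 0.00014144$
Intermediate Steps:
$R{\left(a,n \right)} = 3 a$ ($R{\left(a,n \right)} = 2 a + a = 3 a$)
$X = -77$
$m{\left(x,p \right)} = - 16 x$ ($m{\left(x,p \right)} = - 8 \left(3 - 1\right) x = - 8 \cdot 2 x = - 16 x$)
$f{\left(c,W \right)} = 230 - 76 c$ ($f{\left(c,W \right)} = 3 - \left(-227 + 76 c\right) = 230 - 76 c$)
$\frac{1}{f{\left(R{\left(-30,-21 \right)},m{\left(-42,43 \right)} \right)}} = \frac{1}{230 - 76 \cdot 3 \left(-30\right)} = \frac{1}{230 - -6840} = \frac{1}{230 + 6840} = \frac{1}{7070}$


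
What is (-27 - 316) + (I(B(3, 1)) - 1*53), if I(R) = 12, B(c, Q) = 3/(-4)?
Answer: -384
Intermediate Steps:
B(c, Q) = -¾ (B(c, Q) = 3*(-¼) = -¾)
(-27 - 316) + (I(B(3, 1)) - 1*53) = (-27 - 316) + (12 - 1*53) = -343 + (12 - 53) = -343 - 41 = -384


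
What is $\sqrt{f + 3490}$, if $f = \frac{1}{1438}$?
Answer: $\frac{\sqrt{7216776998}}{1438} \approx 59.076$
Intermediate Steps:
$f = \frac{1}{1438} \approx 0.00069541$
$\sqrt{f + 3490} = \sqrt{\frac{1}{1438} + 3490} = \sqrt{\frac{5018621}{1438}} = \frac{\sqrt{7216776998}}{1438}$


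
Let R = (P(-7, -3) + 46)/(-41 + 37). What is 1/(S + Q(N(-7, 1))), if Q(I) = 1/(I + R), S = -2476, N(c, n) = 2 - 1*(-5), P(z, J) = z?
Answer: -11/27240 ≈ -0.00040382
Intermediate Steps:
N(c, n) = 7 (N(c, n) = 2 + 5 = 7)
R = -39/4 (R = (-7 + 46)/(-41 + 37) = 39/(-4) = 39*(-¼) = -39/4 ≈ -9.7500)
Q(I) = 1/(-39/4 + I) (Q(I) = 1/(I - 39/4) = 1/(-39/4 + I))
1/(S + Q(N(-7, 1))) = 1/(-2476 + 4/(-39 + 4*7)) = 1/(-2476 + 4/(-39 + 28)) = 1/(-2476 + 4/(-11)) = 1/(-2476 + 4*(-1/11)) = 1/(-2476 - 4/11) = 1/(-27240/11) = -11/27240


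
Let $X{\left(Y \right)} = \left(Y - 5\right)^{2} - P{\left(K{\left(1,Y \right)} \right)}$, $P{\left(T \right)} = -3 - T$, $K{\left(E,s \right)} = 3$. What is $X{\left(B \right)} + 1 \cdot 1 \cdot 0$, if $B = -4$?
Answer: $87$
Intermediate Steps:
$X{\left(Y \right)} = 6 + \left(-5 + Y\right)^{2}$ ($X{\left(Y \right)} = \left(Y - 5\right)^{2} - \left(-3 - 3\right) = \left(-5 + Y\right)^{2} - \left(-3 - 3\right) = \left(-5 + Y\right)^{2} - -6 = \left(-5 + Y\right)^{2} + 6 = 6 + \left(-5 + Y\right)^{2}$)
$X{\left(B \right)} + 1 \cdot 1 \cdot 0 = \left(6 + \left(-5 - 4\right)^{2}\right) + 1 \cdot 1 \cdot 0 = \left(6 + \left(-9\right)^{2}\right) + 1 \cdot 0 = \left(6 + 81\right) + 0 = 87 + 0 = 87$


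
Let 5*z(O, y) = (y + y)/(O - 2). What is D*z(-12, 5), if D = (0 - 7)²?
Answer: -7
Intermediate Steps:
z(O, y) = 2*y/(5*(-2 + O)) (z(O, y) = ((y + y)/(O - 2))/5 = ((2*y)/(-2 + O))/5 = (2*y/(-2 + O))/5 = 2*y/(5*(-2 + O)))
D = 49 (D = (-7)² = 49)
D*z(-12, 5) = 49*((⅖)*5/(-2 - 12)) = 49*((⅖)*5/(-14)) = 49*((⅖)*5*(-1/14)) = 49*(-⅐) = -7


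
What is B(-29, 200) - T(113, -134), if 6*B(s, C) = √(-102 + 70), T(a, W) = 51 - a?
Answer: 62 + 2*I*√2/3 ≈ 62.0 + 0.94281*I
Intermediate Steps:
B(s, C) = 2*I*√2/3 (B(s, C) = √(-102 + 70)/6 = √(-32)/6 = (4*I*√2)/6 = 2*I*√2/3)
B(-29, 200) - T(113, -134) = 2*I*√2/3 - (51 - 1*113) = 2*I*√2/3 - (51 - 113) = 2*I*√2/3 - 1*(-62) = 2*I*√2/3 + 62 = 62 + 2*I*√2/3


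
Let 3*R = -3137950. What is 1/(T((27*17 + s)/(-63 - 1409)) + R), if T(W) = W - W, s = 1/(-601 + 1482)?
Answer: -3/3137950 ≈ -9.5604e-7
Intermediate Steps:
s = 1/881 ≈ 0.0011351
R = -3137950/3 (R = (⅓)*(-3137950) = -3137950/3 ≈ -1.0460e+6)
T(W) = 0
1/(T((27*17 + s)/(-63 - 1409)) + R) = 1/(0 - 3137950/3) = 1/(-3137950/3) = -3/3137950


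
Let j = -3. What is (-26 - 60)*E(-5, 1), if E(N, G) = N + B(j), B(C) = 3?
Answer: 172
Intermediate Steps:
E(N, G) = 3 + N (E(N, G) = N + 3 = 3 + N)
(-26 - 60)*E(-5, 1) = (-26 - 60)*(3 - 5) = -86*(-2) = 172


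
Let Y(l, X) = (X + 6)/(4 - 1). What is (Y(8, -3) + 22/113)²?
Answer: 18225/12769 ≈ 1.4273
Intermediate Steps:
Y(l, X) = 2 + X/3 (Y(l, X) = (6 + X)/3 = (6 + X)*(⅓) = 2 + X/3)
(Y(8, -3) + 22/113)² = ((2 + (⅓)*(-3)) + 22/113)² = ((2 - 1) + 22*(1/113))² = (1 + 22/113)² = (135/113)² = 18225/12769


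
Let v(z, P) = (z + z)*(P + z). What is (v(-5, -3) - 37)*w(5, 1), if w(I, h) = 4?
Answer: 172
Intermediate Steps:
v(z, P) = 2*z*(P + z) (v(z, P) = (2*z)*(P + z) = 2*z*(P + z))
(v(-5, -3) - 37)*w(5, 1) = (2*(-5)*(-3 - 5) - 37)*4 = (2*(-5)*(-8) - 37)*4 = (80 - 37)*4 = 43*4 = 172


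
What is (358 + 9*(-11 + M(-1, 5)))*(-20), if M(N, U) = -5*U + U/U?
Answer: -860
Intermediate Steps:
M(N, U) = 1 - 5*U (M(N, U) = -5*U + 1 = 1 - 5*U)
(358 + 9*(-11 + M(-1, 5)))*(-20) = (358 + 9*(-11 + (1 - 5*5)))*(-20) = (358 + 9*(-11 + (1 - 25)))*(-20) = (358 + 9*(-11 - 24))*(-20) = (358 + 9*(-35))*(-20) = (358 - 315)*(-20) = 43*(-20) = -860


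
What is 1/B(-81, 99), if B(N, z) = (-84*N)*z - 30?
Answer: 1/673566 ≈ 1.4846e-6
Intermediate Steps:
B(N, z) = -30 - 84*N*z (B(N, z) = -84*N*z - 30 = -30 - 84*N*z)
1/B(-81, 99) = 1/(-30 - 84*(-81)*99) = 1/(-30 + 673596) = 1/673566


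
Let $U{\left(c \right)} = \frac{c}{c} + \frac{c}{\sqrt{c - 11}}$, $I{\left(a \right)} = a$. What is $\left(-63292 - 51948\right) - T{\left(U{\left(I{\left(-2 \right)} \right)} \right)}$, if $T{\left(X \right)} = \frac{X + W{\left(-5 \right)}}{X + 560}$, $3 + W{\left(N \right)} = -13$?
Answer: $\frac{- 230482 \sqrt{13} + 840445125 i}{- 7293 i + 2 \sqrt{13}} \approx -1.1524 \cdot 10^{5} - 0.0010152 i$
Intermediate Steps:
$W{\left(N \right)} = -16$ ($W{\left(N \right)} = -3 - 13 = -16$)
$U{\left(c \right)} = 1 + \frac{c}{\sqrt{-11 + c}}$
$T{\left(X \right)} = \frac{-16 + X}{560 + X}$ ($T{\left(X \right)} = \frac{X - 16}{X + 560} = \frac{-16 + X}{560 + X}$)
$\left(-63292 - 51948\right) - T{\left(U{\left(I{\left(-2 \right)} \right)} \right)} = \left(-63292 - 51948\right) - \frac{-16 + \left(1 - \frac{2}{\sqrt{-11 - 2}}\right)}{560 + \left(1 - \frac{2}{\sqrt{-11 - 2}}\right)} = -115240 - \frac{-16 + \left(1 - \frac{2}{i \sqrt{13}}\right)}{560 + \left(1 - \frac{2}{i \sqrt{13}}\right)} = -115240 - \frac{-16 + \left(1 - 2 \left(- \frac{i \sqrt{13}}{13}\right)\right)}{560 + \left(1 - 2 \left(- \frac{i \sqrt{13}}{13}\right)\right)} = -115240 - \frac{-16 + \left(1 + \frac{2 i \sqrt{13}}{13}\right)}{560 + \left(1 + \frac{2 i \sqrt{13}}{13}\right)} = -115240 - \frac{-15 + \frac{2 i \sqrt{13}}{13}}{561 + \frac{2 i \sqrt{13}}{13}}$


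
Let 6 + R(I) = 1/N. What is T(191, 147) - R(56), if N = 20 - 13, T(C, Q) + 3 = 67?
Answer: 489/7 ≈ 69.857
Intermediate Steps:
T(C, Q) = 64 (T(C, Q) = -3 + 67 = 64)
N = 7
R(I) = -41/7 (R(I) = -6 + 1/7 = -41/7)
T(191, 147) - R(56) = 64 - 1*(-41/7) = 64 + 41/7 = 489/7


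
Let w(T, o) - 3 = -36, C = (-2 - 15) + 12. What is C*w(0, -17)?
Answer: 165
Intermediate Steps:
C = -5 (C = -17 + 12 = -5)
w(T, o) = -33 (w(T, o) = 3 - 36 = -33)
C*w(0, -17) = -5*(-33) = 165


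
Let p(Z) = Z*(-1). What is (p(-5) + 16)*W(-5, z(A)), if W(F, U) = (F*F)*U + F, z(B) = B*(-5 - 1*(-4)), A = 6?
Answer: -3255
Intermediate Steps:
p(Z) = -Z
z(B) = -B (z(B) = B*(-5 + 4) = B*(-1) = -B)
W(F, U) = F + U*F² (W(F, U) = F²*U + F = U*F² + F = F + U*F²)
(p(-5) + 16)*W(-5, z(A)) = (-1*(-5) + 16)*(-5*(1 - (-5)*6)) = (5 + 16)*(-5*(1 - 5*(-6))) = 21*(-5*(1 + 30)) = 21*(-5*31) = 21*(-155) = -3255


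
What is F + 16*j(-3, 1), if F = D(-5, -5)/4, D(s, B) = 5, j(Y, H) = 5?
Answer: 325/4 ≈ 81.250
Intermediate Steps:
F = 5/4 ≈ 1.2500
F + 16*j(-3, 1) = 5/4 + 16*5 = 5/4 + 80 = 325/4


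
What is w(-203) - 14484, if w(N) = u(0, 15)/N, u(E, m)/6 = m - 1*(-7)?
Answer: -2940384/203 ≈ -14485.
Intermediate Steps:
u(E, m) = 42 + 6*m (u(E, m) = 6*(m - 1*(-7)) = 6*(m + 7) = 6*(7 + m) = 42 + 6*m)
w(N) = 132/N (w(N) = (42 + 6*15)/N = (42 + 90)/N = 132/N)
w(-203) - 14484 = 132/(-203) - 14484 = 132*(-1/203) - 14484 = -132/203 - 14484 = -2940384/203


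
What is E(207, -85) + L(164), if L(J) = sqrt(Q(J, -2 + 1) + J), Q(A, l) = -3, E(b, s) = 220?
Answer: 220 + sqrt(161) ≈ 232.69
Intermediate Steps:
L(J) = sqrt(-3 + J)
E(207, -85) + L(164) = 220 + sqrt(-3 + 164) = 220 + sqrt(161)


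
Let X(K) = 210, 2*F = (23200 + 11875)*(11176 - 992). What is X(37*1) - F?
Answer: -178601690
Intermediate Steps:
F = 178601900 (F = ((23200 + 11875)*(11176 - 992))/2 = (35075*10184)/2 = (½)*357203800 = 178601900)
X(37*1) - F = 210 - 1*178601900 = 210 - 178601900 = -178601690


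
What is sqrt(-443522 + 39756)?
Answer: I*sqrt(403766) ≈ 635.43*I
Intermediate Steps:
sqrt(-443522 + 39756) = sqrt(-403766) = I*sqrt(403766)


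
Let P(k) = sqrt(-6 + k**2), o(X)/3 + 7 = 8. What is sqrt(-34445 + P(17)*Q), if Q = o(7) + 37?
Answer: sqrt(-34445 + 40*sqrt(283)) ≈ 183.77*I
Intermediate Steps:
o(X) = 3 (o(X) = -21 + 3*8 = -21 + 24 = 3)
Q = 40 (Q = 3 + 37 = 40)
sqrt(-34445 + P(17)*Q) = sqrt(-34445 + sqrt(-6 + 17**2)*40) = sqrt(-34445 + sqrt(-6 + 289)*40) = sqrt(-34445 + sqrt(283)*40) = sqrt(-34445 + 40*sqrt(283))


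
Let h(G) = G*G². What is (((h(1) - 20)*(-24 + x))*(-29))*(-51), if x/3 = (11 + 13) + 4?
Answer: -1686060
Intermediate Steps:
x = 84 (x = 3*((11 + 13) + 4) = 3*(24 + 4) = 3*28 = 84)
h(G) = G³
(((h(1) - 20)*(-24 + x))*(-29))*(-51) = (((1³ - 20)*(-24 + 84))*(-29))*(-51) = (((1 - 20)*60)*(-29))*(-51) = (-19*60*(-29))*(-51) = -1140*(-29)*(-51) = 33060*(-51) = -1686060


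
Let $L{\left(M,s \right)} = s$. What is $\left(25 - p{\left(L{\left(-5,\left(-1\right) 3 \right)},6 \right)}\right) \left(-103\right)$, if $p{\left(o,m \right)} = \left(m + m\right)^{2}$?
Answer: $12257$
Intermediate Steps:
$p{\left(o,m \right)} = 4 m^{2}$ ($p{\left(o,m \right)} = \left(2 m\right)^{2} = 4 m^{2}$)
$\left(25 - p{\left(L{\left(-5,\left(-1\right) 3 \right)},6 \right)}\right) \left(-103\right) = \left(25 - 4 \cdot 6^{2}\right) \left(-103\right) = \left(25 - 4 \cdot 36\right) \left(-103\right) = \left(25 - 144\right) \left(-103\right) = \left(-119\right) \left(-103\right) = 12257$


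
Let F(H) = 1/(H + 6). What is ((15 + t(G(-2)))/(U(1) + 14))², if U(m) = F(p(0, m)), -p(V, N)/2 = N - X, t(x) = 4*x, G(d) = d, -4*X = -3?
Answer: 5929/24336 ≈ 0.24363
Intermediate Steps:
X = ¾ (X = -¼*(-3) = ¾ ≈ 0.75000)
p(V, N) = 3/2 - 2*N (p(V, N) = -2*(N - 1*¾) = -2*(N - ¾) = -2*(-¾ + N) = 3/2 - 2*N)
F(H) = 1/(6 + H)
U(m) = 1/(15/2 - 2*m) (U(m) = 1/(6 + (3/2 - 2*m)) = 1/(15/2 - 2*m))
((15 + t(G(-2)))/(U(1) + 14))² = ((15 + 4*(-2))/(-2/(-15 + 4*1) + 14))² = ((15 - 8)/(-2/(-15 + 4) + 14))² = (7/(-2/(-11) + 14))² = (7/(-2*(-1/11) + 14))² = (7/(2/11 + 14))² = (7/(156/11))² = (7*(11/156))² = (77/156)² = 5929/24336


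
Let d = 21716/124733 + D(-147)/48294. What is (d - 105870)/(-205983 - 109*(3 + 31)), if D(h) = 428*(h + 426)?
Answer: 35429424368180/70174235353271 ≈ 0.50488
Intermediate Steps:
D(h) = 182328 + 428*h (D(h) = 428*(426 + h) = 182328 + 428*h)
d = 885742750/334658639 (d = 21716/124733 + (182328 + 428*(-147))/48294 = 21716*(1/124733) + (182328 - 62916)*(1/48294) = 21716/124733 + 119412*(1/48294) = 21716/124733 + 6634/2683 = 885742750/334658639 ≈ 2.6467)
(d - 105870)/(-205983 - 109*(3 + 31)) = (885742750/334658639 - 105870)/(-205983 - 109*(3 + 31)) = -35429424368180/(334658639*(-205983 - 109*34)) = -35429424368180/(334658639*(-205983 - 3706)) = -35429424368180/334658639/(-209689) = -35429424368180/334658639*(-1/209689) = 35429424368180/70174235353271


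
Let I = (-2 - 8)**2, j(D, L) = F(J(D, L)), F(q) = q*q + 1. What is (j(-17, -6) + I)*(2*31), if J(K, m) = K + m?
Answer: 39060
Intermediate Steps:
F(q) = 1 + q**2 (F(q) = q**2 + 1 = 1 + q**2)
j(D, L) = 1 + (D + L)**2
I = 100 (I = (-10)**2 = 100)
(j(-17, -6) + I)*(2*31) = ((1 + (-17 - 6)**2) + 100)*(2*31) = ((1 + (-23)**2) + 100)*62 = ((1 + 529) + 100)*62 = (530 + 100)*62 = 630*62 = 39060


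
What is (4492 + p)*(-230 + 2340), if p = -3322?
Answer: 2468700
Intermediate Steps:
(4492 + p)*(-230 + 2340) = (4492 - 3322)*(-230 + 2340) = 1170*2110 = 2468700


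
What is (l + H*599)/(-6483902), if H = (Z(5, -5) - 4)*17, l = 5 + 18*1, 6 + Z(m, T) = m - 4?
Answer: 45812/3241951 ≈ 0.014131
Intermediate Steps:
Z(m, T) = -10 + m (Z(m, T) = -6 + (m - 4) = -6 + (-4 + m) = -10 + m)
l = 23 (l = 5 + 18 = 23)
H = -153 (H = ((-10 + 5) - 4)*17 = (-5 - 4)*17 = -9*17 = -153)
(l + H*599)/(-6483902) = (23 - 153*599)/(-6483902) = (23 - 91647)*(-1/6483902) = -91624*(-1/6483902) = 45812/3241951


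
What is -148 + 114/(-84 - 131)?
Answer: -31934/215 ≈ -148.53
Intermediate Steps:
-148 + 114/(-84 - 131) = -148 + 114/(-215) = -148 + 114*(-1/215) = -148 - 114/215 = -31934/215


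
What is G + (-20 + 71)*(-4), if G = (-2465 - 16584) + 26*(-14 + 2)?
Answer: -19565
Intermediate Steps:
G = -19361 (G = -19049 + 26*(-12) = -19049 - 312 = -19361)
G + (-20 + 71)*(-4) = -19361 + (-20 + 71)*(-4) = -19361 + 51*(-4) = -19361 - 204 = -19565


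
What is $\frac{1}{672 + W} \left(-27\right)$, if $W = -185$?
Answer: $- \frac{27}{487} \approx -0.055441$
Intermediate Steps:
$\frac{1}{672 + W} \left(-27\right) = \frac{1}{672 - 185} \left(-27\right) = \frac{1}{487} \left(-27\right) = - \frac{27}{487}$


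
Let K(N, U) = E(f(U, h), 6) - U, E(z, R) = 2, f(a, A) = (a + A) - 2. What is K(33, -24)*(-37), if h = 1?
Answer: -962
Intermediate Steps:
f(a, A) = -2 + A + a (f(a, A) = (A + a) - 2 = -2 + A + a)
K(N, U) = 2 - U
K(33, -24)*(-37) = (2 - 1*(-24))*(-37) = (2 + 24)*(-37) = 26*(-37) = -962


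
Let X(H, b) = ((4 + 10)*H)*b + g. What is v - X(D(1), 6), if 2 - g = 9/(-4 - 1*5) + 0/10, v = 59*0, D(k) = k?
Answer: -87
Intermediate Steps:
v = 0
g = 3 (g = 2 - (9/(-4 - 1*5) + 0/10) = 2 - (9/(-4 - 5) + 0*(⅒)) = 2 - (9/(-9) + 0) = 2 - (9*(-⅑) + 0) = 2 - (-1 + 0) = 2 - 1*(-1) = 2 + 1 = 3)
X(H, b) = 3 + 14*H*b (X(H, b) = ((4 + 10)*H)*b + 3 = (14*H)*b + 3 = 14*H*b + 3 = 3 + 14*H*b)
v - X(D(1), 6) = 0 - (3 + 14*1*6) = 0 - (3 + 84) = 0 - 1*87 = 0 - 87 = -87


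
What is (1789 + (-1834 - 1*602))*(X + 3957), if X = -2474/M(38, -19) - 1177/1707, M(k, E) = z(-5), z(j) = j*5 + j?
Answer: -7434237687/2845 ≈ -2.6131e+6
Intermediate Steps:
z(j) = 6*j (z(j) = 5*j + j = 6*j)
M(k, E) = -30 (M(k, E) = 6*(-5) = -30)
X = 232656/2845 (X = -2474/(-30) - 1177/1707 = -2474*(-1/30) - 1177*1/1707 = 1237/15 - 1177/1707 = 232656/2845 ≈ 81.777)
(1789 + (-1834 - 1*602))*(X + 3957) = (1789 + (-1834 - 1*602))*(232656/2845 + 3957) = (1789 + (-1834 - 602))*(11490321/2845) = (1789 - 2436)*(11490321/2845) = -647*11490321/2845 = -7434237687/2845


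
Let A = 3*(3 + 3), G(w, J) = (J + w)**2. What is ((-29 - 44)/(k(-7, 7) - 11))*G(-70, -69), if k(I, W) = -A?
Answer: 1410433/29 ≈ 48636.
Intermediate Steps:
A = 18 (A = 3*6 = 18)
k(I, W) = -18 (k(I, W) = -1*18 = -18)
((-29 - 44)/(k(-7, 7) - 11))*G(-70, -69) = ((-29 - 44)/(-18 - 11))*(-69 - 70)**2 = -73/(-29)*(-139)**2 = -73*(-1/29)*19321 = (73/29)*19321 = 1410433/29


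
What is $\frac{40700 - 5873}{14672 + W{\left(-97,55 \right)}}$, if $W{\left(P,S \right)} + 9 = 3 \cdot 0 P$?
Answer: $\frac{34827}{14663} \approx 2.3752$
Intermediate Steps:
$W{\left(P,S \right)} = -9$ ($W{\left(P,S \right)} = -9 + 3 \cdot 0 P = -9 + 3 \cdot 0 = -9 + 0 = -9$)
$\frac{40700 - 5873}{14672 + W{\left(-97,55 \right)}} = \frac{40700 - 5873}{14672 - 9} = \frac{34827}{14663}$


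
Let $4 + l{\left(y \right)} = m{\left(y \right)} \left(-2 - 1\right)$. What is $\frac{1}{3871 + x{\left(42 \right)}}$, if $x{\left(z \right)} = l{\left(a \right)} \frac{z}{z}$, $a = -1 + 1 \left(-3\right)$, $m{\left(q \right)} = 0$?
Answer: $\frac{1}{3867} \approx 0.0002586$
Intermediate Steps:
$a = -4$ ($a = -1 - 3 = -4$)
$l{\left(y \right)} = -4$ ($l{\left(y \right)} = -4 + 0 \left(-2 - 1\right) = -4 + 0 \left(-3\right) = -4 + 0 = -4$)
$x{\left(z \right)} = -4$ ($x{\left(z \right)} = - 4 \frac{z}{z} = \left(-4\right) 1 = -4$)
$\frac{1}{3871 + x{\left(42 \right)}} = \frac{1}{3871 - 4} = \frac{1}{3867}$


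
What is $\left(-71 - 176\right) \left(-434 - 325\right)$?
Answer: $187473$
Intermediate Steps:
$\left(-71 - 176\right) \left(-434 - 325\right) = \left(-71 - 176\right) \left(-759\right) = \left(-247\right) \left(-759\right) = 187473$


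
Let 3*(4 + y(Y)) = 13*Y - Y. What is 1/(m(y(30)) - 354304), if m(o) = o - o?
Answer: -1/354304 ≈ -2.8224e-6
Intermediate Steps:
y(Y) = -4 + 4*Y (y(Y) = -4 + (13*Y - Y)/3 = -4 + (12*Y)/3 = -4 + 4*Y)
m(o) = 0
1/(m(y(30)) - 354304) = 1/(0 - 354304) = 1/(-354304) = -1/354304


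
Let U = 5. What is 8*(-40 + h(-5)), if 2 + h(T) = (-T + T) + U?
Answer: -296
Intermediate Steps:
h(T) = 3 (h(T) = -2 + ((-T + T) + 5) = -2 + (0 + 5) = -2 + 5 = 3)
8*(-40 + h(-5)) = 8*(-40 + 3) = 8*(-37) = -296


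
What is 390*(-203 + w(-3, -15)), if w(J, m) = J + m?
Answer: -86190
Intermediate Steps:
390*(-203 + w(-3, -15)) = 390*(-203 + (-3 - 15)) = 390*(-203 - 18) = 390*(-221) = -86190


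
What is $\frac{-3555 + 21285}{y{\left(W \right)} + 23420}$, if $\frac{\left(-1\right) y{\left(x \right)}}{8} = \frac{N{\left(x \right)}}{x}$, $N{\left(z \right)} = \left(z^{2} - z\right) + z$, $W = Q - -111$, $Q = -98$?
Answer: $\frac{2955}{3886} \approx 0.76042$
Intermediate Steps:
$W = 13$ ($W = -98 - -111 = -98 + 111 = 13$)
$N{\left(z \right)} = z^{2}$
$y{\left(x \right)} = - 8 x$ ($y{\left(x \right)} = - 8 \frac{x^{2}}{x} = - 8 x$)
$\frac{-3555 + 21285}{y{\left(W \right)} + 23420} = \frac{-3555 + 21285}{\left(-8\right) 13 + 23420} = \frac{17730}{-104 + 23420} = \frac{17730}{23316} = 17730 \cdot \frac{1}{23316} = \frac{2955}{3886}$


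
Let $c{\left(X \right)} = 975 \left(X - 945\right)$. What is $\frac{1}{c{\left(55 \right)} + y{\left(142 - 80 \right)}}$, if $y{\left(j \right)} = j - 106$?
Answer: $- \frac{1}{867794} \approx -1.1523 \cdot 10^{-6}$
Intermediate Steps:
$c{\left(X \right)} = -921375 + 975 X$ ($c{\left(X \right)} = 975 \left(-945 + X\right) = -921375 + 975 X$)
$y{\left(j \right)} = -106 + j$ ($y{\left(j \right)} = j - 106 = -106 + j$)
$\frac{1}{c{\left(55 \right)} + y{\left(142 - 80 \right)}} = \frac{1}{\left(-921375 + 975 \cdot 55\right) + \left(-106 + \left(142 - 80\right)\right)} = \frac{1}{\left(-921375 + 53625\right) + \left(-106 + 62\right)} = \frac{1}{-867750 - 44} = \frac{1}{-867794} = - \frac{1}{867794}$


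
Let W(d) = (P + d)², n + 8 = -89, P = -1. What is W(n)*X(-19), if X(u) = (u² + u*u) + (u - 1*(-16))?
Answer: 6905276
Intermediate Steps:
n = -97 (n = -8 - 89 = -97)
W(d) = (-1 + d)²
X(u) = 16 + u + 2*u² (X(u) = (u² + u²) + (u + 16) = 2*u² + (16 + u) = 16 + u + 2*u²)
W(n)*X(-19) = (-1 - 97)²*(16 - 19 + 2*(-19)²) = (-98)²*(16 - 19 + 2*361) = 9604*(16 - 19 + 722) = 9604*719 = 6905276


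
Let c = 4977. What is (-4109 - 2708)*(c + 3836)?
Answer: -60078221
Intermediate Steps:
(-4109 - 2708)*(c + 3836) = (-4109 - 2708)*(4977 + 3836) = -6817*8813 = -60078221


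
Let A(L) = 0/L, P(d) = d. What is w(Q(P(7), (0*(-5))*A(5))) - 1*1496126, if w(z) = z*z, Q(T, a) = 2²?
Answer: -1496110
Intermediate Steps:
A(L) = 0
Q(T, a) = 4
w(z) = z²
w(Q(P(7), (0*(-5))*A(5))) - 1*1496126 = 4² - 1*1496126 = 16 - 1496126 = -1496110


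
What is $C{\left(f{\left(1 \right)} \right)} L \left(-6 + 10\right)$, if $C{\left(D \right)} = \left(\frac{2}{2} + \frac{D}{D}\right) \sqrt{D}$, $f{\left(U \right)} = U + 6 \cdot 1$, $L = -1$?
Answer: $- 8 \sqrt{7} \approx -21.166$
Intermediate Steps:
$f{\left(U \right)} = 6 + U$ ($f{\left(U \right)} = U + 6 = 6 + U$)
$C{\left(D \right)} = 2 \sqrt{D}$ ($C{\left(D \right)} = \left(2 \cdot \frac{1}{2} + 1\right) \sqrt{D} = \left(1 + 1\right) \sqrt{D} = 2 \sqrt{D}$)
$C{\left(f{\left(1 \right)} \right)} L \left(-6 + 10\right) = 2 \sqrt{6 + 1} \left(-1\right) \left(-6 + 10\right) = 2 \sqrt{7} \left(-1\right) 4 = - 2 \sqrt{7} \cdot 4 = - 8 \sqrt{7}$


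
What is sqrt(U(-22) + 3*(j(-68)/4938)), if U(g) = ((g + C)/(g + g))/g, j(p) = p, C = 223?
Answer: sqrt(218113106)/36212 ≈ 0.40784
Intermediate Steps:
U(g) = (223 + g)/(2*g**2) (U(g) = ((g + 223)/(g + g))/g = ((223 + g)/((2*g)))/g = ((223 + g)*(1/(2*g)))/g = ((223 + g)/(2*g))/g = (223 + g)/(2*g**2))
sqrt(U(-22) + 3*(j(-68)/4938)) = sqrt((1/2)*(223 - 22)/(-22)**2 + 3*(-68/4938)) = sqrt((1/2)*(1/484)*201 + 3*(-68*1/4938)) = sqrt(201/968 + 3*(-34/2469)) = sqrt(201/968 - 34/823) = sqrt(132511/796664) = sqrt(218113106)/36212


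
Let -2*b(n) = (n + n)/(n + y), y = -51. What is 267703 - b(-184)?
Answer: 62910389/235 ≈ 2.6770e+5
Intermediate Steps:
b(n) = -n/(-51 + n) (b(n) = -(n + n)/(2*(n - 51)) = -2*n/(2*(-51 + n)) = -n/(-51 + n))
267703 - b(-184) = 267703 - (-1)*(-184)/(-51 - 184) = 267703 - (-1)*(-184)/(-235) = 267703 - (-1)*(-184)*(-1)/235 = 267703 - 1*(-184/235) = 267703 + 184/235 = 62910389/235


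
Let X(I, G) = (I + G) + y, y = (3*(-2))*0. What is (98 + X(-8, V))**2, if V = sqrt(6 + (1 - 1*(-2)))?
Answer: 8649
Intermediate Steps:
y = 0 (y = -6*0 = 0)
V = 3 (V = sqrt(6 + (1 + 2)) = sqrt(6 + 3) = sqrt(9) = 3)
X(I, G) = G + I (X(I, G) = (I + G) + 0 = (G + I) + 0 = G + I)
(98 + X(-8, V))**2 = (98 + (3 - 8))**2 = (98 - 5)**2 = 93**2 = 8649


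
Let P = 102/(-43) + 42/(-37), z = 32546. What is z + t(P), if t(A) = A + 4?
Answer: 51781470/1591 ≈ 32547.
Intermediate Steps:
P = -5580/1591 (P = 102*(-1/43) + 42*(-1/37) = -102/43 - 42/37 = -5580/1591 ≈ -3.5072)
t(A) = 4 + A
z + t(P) = 32546 + (4 - 5580/1591) = 32546 + 784/1591 = 51781470/1591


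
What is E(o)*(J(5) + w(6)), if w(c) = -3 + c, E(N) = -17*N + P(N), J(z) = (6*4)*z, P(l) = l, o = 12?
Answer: -23616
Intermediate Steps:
J(z) = 24*z
E(N) = -16*N (E(N) = -17*N + N = -16*N)
E(o)*(J(5) + w(6)) = (-16*12)*(24*5 + (-3 + 6)) = -192*(120 + 3) = -192*123 = -23616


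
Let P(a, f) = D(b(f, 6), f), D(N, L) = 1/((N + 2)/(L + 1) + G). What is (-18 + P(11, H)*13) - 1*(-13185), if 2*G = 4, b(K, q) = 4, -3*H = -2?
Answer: 368741/28 ≈ 13169.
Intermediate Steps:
H = 2/3 (H = -1/3*(-2) = 2/3 ≈ 0.66667)
G = 2 (G = (1/2)*4 = 2)
D(N, L) = 1/(2 + (2 + N)/(1 + L)) (D(N, L) = 1/((N + 2)/(L + 1) + 2) = 1/((2 + N)/(1 + L) + 2) = 1/(2 + (2 + N)/(1 + L)))
P(a, f) = (1 + f)/(8 + 2*f) (P(a, f) = (1 + f)/(4 + 4 + 2*f) = (1 + f)/(8 + 2*f))
(-18 + P(11, H)*13) - 1*(-13185) = (-18 + ((1 + 2/3)/(2*(4 + 2/3)))*13) - 1*(-13185) = (-18 + ((1/2)*(5/3)/(14/3))*13) + 13185 = (-18 + ((1/2)*(3/14)*(5/3))*13) + 13185 = (-18 + (5/28)*13) + 13185 = (-18 + 65/28) + 13185 = -439/28 + 13185 = 368741/28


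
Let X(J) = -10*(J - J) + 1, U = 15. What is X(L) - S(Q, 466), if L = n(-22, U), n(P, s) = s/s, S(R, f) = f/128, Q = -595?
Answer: -169/64 ≈ -2.6406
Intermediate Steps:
S(R, f) = f/128 (S(R, f) = f*(1/128) = f/128)
n(P, s) = 1
L = 1
X(J) = 1 (X(J) = -10*0 + 1 = 0 + 1 = 1)
X(L) - S(Q, 466) = 1 - 466/128 = 1 - 1*233/64 = 1 - 233/64 = -169/64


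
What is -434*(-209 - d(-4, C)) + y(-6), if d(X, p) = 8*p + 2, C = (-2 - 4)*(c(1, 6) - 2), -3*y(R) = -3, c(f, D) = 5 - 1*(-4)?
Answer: -54249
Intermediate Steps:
c(f, D) = 9 (c(f, D) = 5 + 4 = 9)
y(R) = 1 (y(R) = -⅓*(-3) = 1)
C = -42 (C = (-2 - 4)*(9 - 2) = -6*7 = -42)
d(X, p) = 2 + 8*p
-434*(-209 - d(-4, C)) + y(-6) = -434*(-209 - (2 + 8*(-42))) + 1 = -434*(-209 - (2 - 336)) + 1 = -434*(-209 - 1*(-334)) + 1 = -434*(-209 + 334) + 1 = -434*125 + 1 = -54250 + 1 = -54249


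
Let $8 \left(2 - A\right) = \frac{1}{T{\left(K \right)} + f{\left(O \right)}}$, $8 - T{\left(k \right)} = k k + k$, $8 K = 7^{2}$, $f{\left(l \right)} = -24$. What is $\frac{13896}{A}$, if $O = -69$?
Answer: $\frac{26520516}{3821} \approx 6940.7$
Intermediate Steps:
$K = \frac{49}{8}$ ($K = \frac{7^{2}}{8} = \frac{1}{8} \cdot 49 = \frac{49}{8} \approx 6.125$)
$T{\left(k \right)} = 8 - k - k^{2}$ ($T{\left(k \right)} = 8 - \left(k k + k\right) = 8 - \left(k^{2} + k\right) = 8 - \left(k + k^{2}\right) = 8 - k - k^{2}$)
$A = \frac{7642}{3817}$ ($A = 2 - \frac{1}{8 \left(\left(8 - \frac{49}{8} - \left(\frac{49}{8}\right)^{2}\right) - 24\right)} = 2 - \frac{1}{8 \left(\left(8 - \frac{49}{8} - \frac{2401}{64}\right) - 24\right)} = 2 - \frac{1}{8 \left(- \frac{2281}{64} - 24\right)} = 2 - \frac{1}{8 \left(- \frac{3817}{64}\right)} = 2 - - \frac{8}{3817} = 2 + \frac{8}{3817} = \frac{7642}{3817} \approx 2.0021$)
$\frac{13896}{A} = \frac{13896}{\frac{7642}{3817}} = 13896 \cdot \frac{3817}{7642} = \frac{26520516}{3821}$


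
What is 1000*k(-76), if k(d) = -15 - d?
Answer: 61000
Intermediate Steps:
1000*k(-76) = 1000*(-15 - 1*(-76)) = 1000*(-15 + 76) = 1000*61 = 61000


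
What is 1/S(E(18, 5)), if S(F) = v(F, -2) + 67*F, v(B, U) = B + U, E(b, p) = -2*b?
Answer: -1/2450 ≈ -0.00040816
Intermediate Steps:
S(F) = -2 + 68*F (S(F) = (F - 2) + 67*F = (-2 + F) + 67*F = -2 + 68*F)
1/S(E(18, 5)) = 1/(-2 + 68*(-2*18)) = 1/(-2 + 68*(-36)) = 1/(-2 - 2448) = 1/(-2450) = -1/2450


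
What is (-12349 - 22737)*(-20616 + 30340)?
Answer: -341176264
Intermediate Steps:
(-12349 - 22737)*(-20616 + 30340) = -35086*9724 = -341176264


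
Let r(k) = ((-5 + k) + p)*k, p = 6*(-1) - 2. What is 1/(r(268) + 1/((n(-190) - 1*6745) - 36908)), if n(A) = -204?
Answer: 43857/2997187379 ≈ 1.4633e-5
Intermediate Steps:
p = -8 (p = -6 - 2 = -8)
r(k) = k*(-13 + k) (r(k) = ((-5 + k) - 8)*k = (-13 + k)*k = k*(-13 + k))
1/(r(268) + 1/((n(-190) - 1*6745) - 36908)) = 1/(268*(-13 + 268) + 1/((-204 - 1*6745) - 36908)) = 1/(268*255 + 1/((-204 - 6745) - 36908)) = 1/(68340 + 1/(-6949 - 36908)) = 1/(68340 + 1/(-43857)) = 1/(68340 - 1/43857) = 1/(2997187379/43857) = 43857/2997187379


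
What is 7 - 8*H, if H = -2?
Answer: 23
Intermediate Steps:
7 - 8*H = 7 - 8*(-2) = 7 + 16 = 23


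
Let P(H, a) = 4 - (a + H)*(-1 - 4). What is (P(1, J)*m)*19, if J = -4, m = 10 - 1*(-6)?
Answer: -3344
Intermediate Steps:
m = 16 (m = 10 + 6 = 16)
P(H, a) = 4 + 5*H + 5*a (P(H, a) = 4 - (H + a)*(-5) = 4 - (-5*H - 5*a) = 4 + (5*H + 5*a) = 4 + 5*H + 5*a)
(P(1, J)*m)*19 = ((4 + 5*1 + 5*(-4))*16)*19 = ((4 + 5 - 20)*16)*19 = -11*16*19 = -176*19 = -3344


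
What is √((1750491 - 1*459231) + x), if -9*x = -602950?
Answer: √12224290/3 ≈ 1165.4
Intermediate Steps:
x = 602950/9 (x = -⅑*(-602950) = 602950/9 ≈ 66995.)
√((1750491 - 1*459231) + x) = √((1750491 - 1*459231) + 602950/9) = √((1750491 - 459231) + 602950/9) = √(1291260 + 602950/9) = √(12224290/9) = √12224290/3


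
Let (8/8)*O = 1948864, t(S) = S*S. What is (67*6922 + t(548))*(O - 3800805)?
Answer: -1415027375398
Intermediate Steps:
t(S) = S²
O = 1948864
(67*6922 + t(548))*(O - 3800805) = (67*6922 + 548²)*(1948864 - 3800805) = (463774 + 300304)*(-1851941) = 764078*(-1851941) = -1415027375398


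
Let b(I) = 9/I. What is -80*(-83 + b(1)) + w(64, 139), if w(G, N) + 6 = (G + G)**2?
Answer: 22298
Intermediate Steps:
w(G, N) = -6 + 4*G**2 (w(G, N) = -6 + (G + G)**2 = -6 + (2*G)**2 = -6 + 4*G**2)
-80*(-83 + b(1)) + w(64, 139) = -80*(-83 + 9/1) + (-6 + 4*64**2) = -80*(-83 + 9*1) + (-6 + 4*4096) = -80*(-83 + 9) + (-6 + 16384) = -80*(-74) + 16378 = 5920 + 16378 = 22298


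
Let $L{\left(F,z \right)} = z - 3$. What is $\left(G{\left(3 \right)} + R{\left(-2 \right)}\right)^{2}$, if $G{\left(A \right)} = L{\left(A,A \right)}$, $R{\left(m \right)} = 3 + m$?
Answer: $1$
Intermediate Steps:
$L{\left(F,z \right)} = -3 + z$
$G{\left(A \right)} = -3 + A$
$\left(G{\left(3 \right)} + R{\left(-2 \right)}\right)^{2} = \left(\left(-3 + 3\right) + \left(3 - 2\right)\right)^{2} = \left(0 + 1\right)^{2} = 1^{2} = 1$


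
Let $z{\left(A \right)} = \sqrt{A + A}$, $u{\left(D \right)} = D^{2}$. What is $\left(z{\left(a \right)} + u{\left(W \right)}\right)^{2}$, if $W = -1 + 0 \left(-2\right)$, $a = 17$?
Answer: $\left(1 + \sqrt{34}\right)^{2} \approx 46.662$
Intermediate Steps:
$W = -1$ ($W = -1 + 0 = -1$)
$z{\left(A \right)} = \sqrt{2} \sqrt{A}$ ($z{\left(A \right)} = \sqrt{2 A} = \sqrt{2} \sqrt{A}$)
$\left(z{\left(a \right)} + u{\left(W \right)}\right)^{2} = \left(\sqrt{2} \sqrt{17} + \left(-1\right)^{2}\right)^{2} = \left(\sqrt{34} + 1\right)^{2} = \left(1 + \sqrt{34}\right)^{2}$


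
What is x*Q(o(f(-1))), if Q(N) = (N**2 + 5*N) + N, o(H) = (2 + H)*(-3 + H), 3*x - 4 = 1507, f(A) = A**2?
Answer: 0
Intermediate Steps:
x = 1511/3 (x = 4/3 + (1/3)*1507 = 4/3 + 1507/3 = 1511/3 ≈ 503.67)
o(H) = (-3 + H)*(2 + H)
Q(N) = N**2 + 6*N
x*Q(o(f(-1))) = 1511*((-6 + ((-1)**2)**2 - 1*(-1)**2)*(6 + (-6 + ((-1)**2)**2 - 1*(-1)**2)))/3 = 1511*((-6 + 1**2 - 1*1)*(6 + (-6 + 1**2 - 1*1)))/3 = 1511*((-6 + 1 - 1)*(6 + (-6 + 1 - 1)))/3 = 1511*(-6*(6 - 6))/3 = 1511*(-6*0)/3 = (1511/3)*0 = 0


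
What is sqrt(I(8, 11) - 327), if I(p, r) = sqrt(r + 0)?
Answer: sqrt(-327 + sqrt(11)) ≈ 17.991*I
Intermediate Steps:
I(p, r) = sqrt(r)
sqrt(I(8, 11) - 327) = sqrt(sqrt(11) - 327) = sqrt(-327 + sqrt(11))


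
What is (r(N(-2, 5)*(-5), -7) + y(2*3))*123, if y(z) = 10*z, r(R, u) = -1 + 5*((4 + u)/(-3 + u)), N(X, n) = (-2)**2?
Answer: 14883/2 ≈ 7441.5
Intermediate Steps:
N(X, n) = 4
r(R, u) = -1 + 5*(4 + u)/(-3 + u) (r(R, u) = -1 + 5*((4 + u)/(-3 + u)) = -1 + 5*(4 + u)/(-3 + u))
(r(N(-2, 5)*(-5), -7) + y(2*3))*123 = ((23 + 4*(-7))/(-3 - 7) + 10*(2*3))*123 = ((23 - 28)/(-10) + 10*6)*123 = (-1/10*(-5) + 60)*123 = (1/2 + 60)*123 = (121/2)*123 = 14883/2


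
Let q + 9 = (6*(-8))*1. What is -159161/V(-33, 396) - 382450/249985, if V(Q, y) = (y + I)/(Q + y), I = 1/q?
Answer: -164651859405037/1128482287 ≈ -1.4591e+5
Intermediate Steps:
q = -57 (q = -9 + (6*(-8))*1 = -9 - 48*1 = -9 - 48 = -57)
I = -1/57 (I = 1/(-57) = -1/57 ≈ -0.017544)
V(Q, y) = (-1/57 + y)/(Q + y) (V(Q, y) = (y - 1/57)/(Q + y) = (-1/57 + y)/(Q + y))
-159161/V(-33, 396) - 382450/249985 = -159161*(-33 + 396)/(-1/57 + 396) - 382450/249985 = -159161/((22571/57)/363) - 382450*1/249985 = -159161/((1/363)*(22571/57)) - 76490/49997 = -159161/22571/20691 - 76490/49997 = -159161*20691/22571 - 76490/49997 = -3293200251/22571 - 76490/49997 = -164651859405037/1128482287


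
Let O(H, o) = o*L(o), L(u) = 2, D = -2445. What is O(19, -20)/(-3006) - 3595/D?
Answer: 363479/244989 ≈ 1.4837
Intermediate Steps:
O(H, o) = 2*o (O(H, o) = o*2 = 2*o)
O(19, -20)/(-3006) - 3595/D = (2*(-20))/(-3006) - 3595/(-2445) = -40*(-1/3006) - 3595*(-1/2445) = 20/1503 + 719/489 = 363479/244989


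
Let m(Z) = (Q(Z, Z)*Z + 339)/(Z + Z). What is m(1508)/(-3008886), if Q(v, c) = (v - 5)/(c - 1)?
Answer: -925799/4558574621744 ≈ -2.0309e-7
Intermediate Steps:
Q(v, c) = (-5 + v)/(-1 + c)
m(Z) = (339 + Z*(-5 + Z)/(-1 + Z))/(2*Z) (m(Z) = (((-5 + Z)/(-1 + Z))*Z + 339)/(Z + Z) = (Z*(-5 + Z)/(-1 + Z) + 339)/((2*Z)) = (339 + Z*(-5 + Z)/(-1 + Z))*(1/(2*Z)) = (339 + Z*(-5 + Z)/(-1 + Z))/(2*Z))
m(1508)/(-3008886) = ((1/2)*(-339 + 1508**2 + 334*1508)/(1508*(-1 + 1508)))/(-3008886) = ((1/2)*(1/1508)*(-339 + 2274064 + 503672)/1507)*(-1/3008886) = ((1/2)*(1/1508)*(1/1507)*2777397)*(-1/3008886) = (2777397/4545112)*(-1/3008886) = -925799/4558574621744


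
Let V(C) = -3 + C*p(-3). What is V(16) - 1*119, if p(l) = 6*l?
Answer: -410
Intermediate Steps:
V(C) = -3 - 18*C (V(C) = -3 + C*(6*(-3)) = -3 + C*(-18) = -3 - 18*C)
V(16) - 1*119 = (-3 - 18*16) - 1*119 = (-3 - 288) - 119 = -291 - 119 = -410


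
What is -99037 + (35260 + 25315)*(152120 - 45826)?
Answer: 6438660013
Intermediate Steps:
-99037 + (35260 + 25315)*(152120 - 45826) = -99037 + 60575*106294 = -99037 + 6438759050 = 6438660013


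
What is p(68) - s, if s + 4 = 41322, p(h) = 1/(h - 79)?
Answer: -454499/11 ≈ -41318.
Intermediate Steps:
p(h) = 1/(-79 + h)
s = 41318 (s = -4 + 41322 = 41318)
p(68) - s = 1/(-79 + 68) - 1*41318 = 1/(-11) - 41318 = -1/11 - 41318 = -454499/11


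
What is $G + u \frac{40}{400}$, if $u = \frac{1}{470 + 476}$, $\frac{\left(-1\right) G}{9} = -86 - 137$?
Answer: $\frac{18986221}{9460} \approx 2007.0$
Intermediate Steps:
$G = 2007$ ($G = - 9 \left(-86 - 137\right) = \left(-9\right) \left(-223\right) = 2007$)
$u = \frac{1}{946} \approx 0.0010571$
$G + u \frac{40}{400} = 2007 + \frac{40 \cdot \frac{1}{400}}{946} = 2007 + \frac{1}{946} \cdot \frac{1}{10} = 2007 + \frac{1}{9460} = \frac{18986221}{9460}$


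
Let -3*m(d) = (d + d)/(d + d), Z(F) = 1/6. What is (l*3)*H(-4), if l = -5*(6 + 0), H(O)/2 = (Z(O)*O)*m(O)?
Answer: -40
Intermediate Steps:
Z(F) = 1/6
m(d) = -1/3 (m(d) = -(d + d)/(3*(d + d)) = -2*d/(3*(2*d)) = -2*d*1/(2*d)/3 = -1/3*1 = -1/3)
H(O) = -O/9 (H(O) = 2*((O/6)*(-1/3)) = 2*(-O/18) = -O/9)
l = -30 (l = -5*6 = -30)
(l*3)*H(-4) = (-30*3)*(-1/9*(-4)) = -90*4/9 = -40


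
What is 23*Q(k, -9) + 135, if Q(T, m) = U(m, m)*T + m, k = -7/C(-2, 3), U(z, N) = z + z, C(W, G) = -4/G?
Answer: -4491/2 ≈ -2245.5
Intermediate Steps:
U(z, N) = 2*z
k = 21/4 (k = -7/((-4/3)) = -7/((-4*1/3)) = -7/(-4/3) = -7*(-3/4) = 21/4 ≈ 5.2500)
Q(T, m) = m + 2*T*m (Q(T, m) = (2*m)*T + m = 2*T*m + m = m + 2*T*m)
23*Q(k, -9) + 135 = 23*(-9*(1 + 2*(21/4))) + 135 = 23*(-9*(1 + 21/2)) + 135 = 23*(-9*23/2) + 135 = 23*(-207/2) + 135 = -4761/2 + 135 = -4491/2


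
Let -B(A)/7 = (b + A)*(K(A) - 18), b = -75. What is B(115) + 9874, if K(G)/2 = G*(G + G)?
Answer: -14797086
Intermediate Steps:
K(G) = 4*G² (K(G) = 2*(G*(G + G)) = 2*(G*(2*G)) = 2*(2*G²) = 4*G²)
B(A) = -7*(-75 + A)*(-18 + 4*A²) (B(A) = -7*(-75 + A)*(4*A² - 18) = -7*(-75 + A)*(-18 + 4*A²))
B(115) + 9874 = (-9450 - 28*115³ + 126*115 + 2100*115²) + 9874 = (-9450 - 28*1520875 + 14490 + 2100*13225) + 9874 = (-9450 - 42584500 + 14490 + 27772500) + 9874 = -14806960 + 9874 = -14797086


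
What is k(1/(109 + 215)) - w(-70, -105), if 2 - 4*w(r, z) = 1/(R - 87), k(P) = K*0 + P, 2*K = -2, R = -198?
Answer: -7661/15390 ≈ -0.49779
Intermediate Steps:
K = -1 (K = (½)*(-2) = -1)
k(P) = P (k(P) = -1*0 + P = 0 + P = P)
w(r, z) = 571/1140 (w(r, z) = ½ - 1/(4*(-198 - 87)) = ½ - ¼/(-285) = ½ - ¼*(-1/285) = ½ + 1/1140 = 571/1140)
k(1/(109 + 215)) - w(-70, -105) = 1/(109 + 215) - 1*571/1140 = 1/324 - 571/1140 = -7661/15390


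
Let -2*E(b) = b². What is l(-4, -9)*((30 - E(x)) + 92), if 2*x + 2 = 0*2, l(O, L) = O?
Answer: -490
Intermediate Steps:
x = -1 (x = -1 + (0*2)/2 = -1 + (½)*0 = -1 + 0 = -1)
E(b) = -b²/2
l(-4, -9)*((30 - E(x)) + 92) = -4*((30 - (-1)*(-1)²/2) + 92) = -4*((30 - (-1)/2) + 92) = -4*((30 - 1*(-½)) + 92) = -4*((30 + ½) + 92) = -4*(61/2 + 92) = -4*245/2 = -490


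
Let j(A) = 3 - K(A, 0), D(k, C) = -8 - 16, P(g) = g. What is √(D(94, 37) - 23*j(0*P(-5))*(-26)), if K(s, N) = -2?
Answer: √2966 ≈ 54.461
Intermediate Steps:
D(k, C) = -24
j(A) = 5 (j(A) = 3 - 1*(-2) = 3 + 2 = 5)
√(D(94, 37) - 23*j(0*P(-5))*(-26)) = √(-24 - 23*5*(-26)) = √(-24 - 115*(-26)) = √(-24 + 2990) = √2966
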